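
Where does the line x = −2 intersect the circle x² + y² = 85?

The line gives x = −2. Substituting into the circle:
y² − 81 = 0
y = 9 or y = −9, giving (−2, 9) and (−2, −9).

(−2, −9) and (−2, 9)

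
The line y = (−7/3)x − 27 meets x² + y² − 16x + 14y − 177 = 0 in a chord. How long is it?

Centre (8, −7), r² = 290. Perpendicular distance d from centre to line = |116| / √58 = 116/√58.
Chord = 2√(r² − d²) = 2·√(58) = 2√58.

2√58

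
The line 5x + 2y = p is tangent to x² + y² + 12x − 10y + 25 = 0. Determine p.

p = −20 ± 6√29

For a tangent, require d(centre, line) = r = 6.
|5·(−6) + 2·5 − p| / √29 = 6
|p − (−20)| = 6√29.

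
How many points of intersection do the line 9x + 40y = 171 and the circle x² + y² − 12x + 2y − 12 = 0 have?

Substituting the line into the circle gives 1681x² − 22998x + 23721 = 0.
Discriminant = (−22998)² − 4·1681·(23721) = 369408000 > 0.
Two real roots: the line is a secant.

2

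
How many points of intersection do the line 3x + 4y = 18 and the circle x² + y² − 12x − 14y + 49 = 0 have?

d² = (3·6 + 4·7 − (18))²/25 = 784/25; r² = 36.
Since d² < r², the line cuts the circle twice.

2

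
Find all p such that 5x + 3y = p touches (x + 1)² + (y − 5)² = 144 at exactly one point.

p = 10 ± 12√34

For a tangent, require d(centre, line) = r = 12.
|5·(−1) + 3·5 − p| / √34 = 12
|p − (10)| = 12√34.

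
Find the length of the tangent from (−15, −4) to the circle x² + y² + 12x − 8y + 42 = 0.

3√15

Centre (−6, 4), r² = 10. |PO|² = (−9)² + (−8)² = 145.
Power of the point: PT² = |PO|² − r² = 135, so PT = 3√15.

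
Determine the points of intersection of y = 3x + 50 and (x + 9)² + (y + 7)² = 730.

Substitute y = 3x + 50:
10x² + 360x + 2600 = 0  ⟹  x² + 36x + 260 = 0
x = −10 or x = −26, giving (−10, 20) and (−26, −28).

(−26, −28) and (−10, 20)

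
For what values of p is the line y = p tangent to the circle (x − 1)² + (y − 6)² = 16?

For a tangent, require d(centre, line) = r = 4.
|0·1 + 1·6 − p| / √1 = 4
|p − (6)| = 4, so p = 10 or p = 2.

p = 2 or p = 10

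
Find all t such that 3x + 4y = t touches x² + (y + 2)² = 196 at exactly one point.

t = −78 or t = 62

For a tangent, require d(centre, line) = r = 14.
|3·0 + 4·(−2) − t| / √25 = 14
|t − (−8)| = 14·5, so t = 62 or t = −78.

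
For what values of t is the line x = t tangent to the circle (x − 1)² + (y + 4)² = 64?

The line touches the circle iff its distance from (1, −4) is 8:
|1·1 + 0·(−4) − t| / √1 = 8
|t − (1)| = 8, so t = 9 or t = −7.

t = −7 or t = 9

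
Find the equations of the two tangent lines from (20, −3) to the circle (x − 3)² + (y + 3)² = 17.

Let a tangent through (20, −3) have slope m. Its distance from (3, −3) must equal √17:
(−17m − (0))² = 17(m² + 1)
16m² − 1 = 0, so m = −1/4 or m = 1/4.
Through (20, −3) these give x + 4y = 8 and x − 4y = 32.

x + 4y = 8 and x − 4y = 32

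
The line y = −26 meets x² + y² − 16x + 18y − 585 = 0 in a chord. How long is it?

42

The distance from (8, −9) to the line is 17, and r² = 730.
Chord = 2√(r² − d²) = 2·√(441) = 42.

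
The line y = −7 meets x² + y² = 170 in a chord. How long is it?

22

The distance from (0, 0) to the line is 7, and r² = 170.
Half the chord is √(r² − d²) = √(121), so the full chord is 22.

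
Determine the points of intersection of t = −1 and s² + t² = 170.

(−13, −1) and (13, −1)

Express t = −1 and substitute into the circle:
s² − 169 = 0
s = 13 or s = −13, giving (13, −1) and (−13, −1).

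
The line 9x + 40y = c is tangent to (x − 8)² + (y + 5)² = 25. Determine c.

The line touches the circle iff its distance from (8, −5) is 5:
|9·8 + 40·(−5) − c| / √1681 = 5
|c − (−128)| = 5·41, so c = 77 or c = −333.

c = −333 or c = 77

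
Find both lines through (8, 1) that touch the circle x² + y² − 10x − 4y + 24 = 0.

x − 2y = 6 and 2x + y = 17

Let a tangent through (8, 1) have slope m. Its distance from (5, 2) must equal √5:
[m·(−3) − (1)]² = 5(m² + 1)
2m² + 3m − 2 = 0, so m = 1/2 or m = −2.
With m = 1/2: x − 2y = 6. With m = −2: 2x + y = 17.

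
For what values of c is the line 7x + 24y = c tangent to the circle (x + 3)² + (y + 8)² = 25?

For a tangent, require d(centre, line) = r = 5.
|7·(−3) + 24·(−8) − c| / √625 = 5
|c − (−213)| = 5·25, so c = −88 or c = −338.

c = −338 or c = −88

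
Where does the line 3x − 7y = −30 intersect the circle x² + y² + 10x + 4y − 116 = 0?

Substitute y = (30 + 3x)/7:
58x² + 754x − 3944 = 0  ⟹  x² + 13x − 68 = 0
x = 4 or x = −17, giving (4, 6) and (−17, −3).

(−17, −3) and (4, 6)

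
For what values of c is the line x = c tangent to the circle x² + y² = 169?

c = −13 or c = 13

Tangency holds when the distance from the centre (0, 0) to the line equals the radius 13:
|1·0 + 0·0 − c| / √1 = 13
|c| = 13, so c = 13 or c = −13.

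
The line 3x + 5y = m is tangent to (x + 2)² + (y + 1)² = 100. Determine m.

m = −11 ± 10√34

For a tangent, require d(centre, line) = r = 10.
|3·(−2) + 5·(−1) − m| / √34 = 10
|m − (−11)| = 10√34.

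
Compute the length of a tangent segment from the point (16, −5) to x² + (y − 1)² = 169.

√123

With centre O = (0, 1), |OP|² = 292 and r² = 169.
By the tangent–radius right angle, tangent length = √(|PO|² − r²) = √123.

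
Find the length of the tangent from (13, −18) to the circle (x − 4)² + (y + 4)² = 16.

3√29

Centre (4, −4), r² = 16. |PO|² = (9)² + (−14)² = 277.
By the tangent–radius right angle, tangent length = √(|PO|² − r²) = √261 = 3√29.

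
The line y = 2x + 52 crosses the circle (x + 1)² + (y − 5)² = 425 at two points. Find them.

(−21, 10) and (−17, 18)

Substitute y = 2x + 52:
5x² + 190x + 1785 = 0  ⟹  x² + 38x + 357 = 0
x = −17 or x = −21, giving (−17, 18) and (−21, 10).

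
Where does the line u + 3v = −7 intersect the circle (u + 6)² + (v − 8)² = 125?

Express v = (−7 − u)/3 and substitute into the circle:
10u² + 170u + 160 = 0  ⟹  u² + 17u + 16 = 0
u = −1 or u = −16, giving (−1, −2) and (−16, 3).

(−16, 3) and (−1, −2)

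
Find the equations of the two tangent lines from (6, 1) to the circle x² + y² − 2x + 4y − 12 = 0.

Write the tangent as mx − y + (1 − m·(6)) = 0 and set its distance from the centre to √17:
[m·(−5) − (−3)]² = 17(m² + 1)
4m² − 15m − 4 = 0, so m = 4 or m = −1/4.
Through (6, 1) these give 4x − y = 23 and x + 4y = 10.

4x − y = 23 and x + 4y = 10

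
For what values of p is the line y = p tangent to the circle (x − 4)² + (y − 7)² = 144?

p = −5 or p = 19

For a tangent, require d(centre, line) = r = 12.
|0·4 + 1·7 − p| / √1 = 12
|p − (7)| = 12, so p = 19 or p = −5.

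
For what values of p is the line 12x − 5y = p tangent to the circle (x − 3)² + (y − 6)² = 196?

Tangency holds when the distance from the centre (3, 6) to the line equals the radius 14:
|12·3 − 5·6 − p| / √169 = 14
|p − (6)| = 14·13, so p = 188 or p = −176.

p = −176 or p = 188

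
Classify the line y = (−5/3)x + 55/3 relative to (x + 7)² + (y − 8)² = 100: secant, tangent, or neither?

neither

Substituting the line into the circle gives 34x² − 184x + 502 = 0.
Δ = 33856 − 68272 = −34416.
No real roots: the line does not meet the circle.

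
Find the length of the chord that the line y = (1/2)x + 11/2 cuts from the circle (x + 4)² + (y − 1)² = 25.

From the line, y = (11 + x)/2. Substituting:
5x² + 50x + 45 = 0  ⟹  x² + 10x + 9 = 0
x = −1 or x = −9, giving (−1, 5) and (−9, 1).
|(−1, 5) − (−9, 1)| = √((8)² + (4)²) = 4√5.

4√5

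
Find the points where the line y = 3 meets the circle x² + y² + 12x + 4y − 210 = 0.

(−21, 3) and (9, 3)

Express y = 3 and substitute into the circle:
x² + 12x − 189 = 0
x = 9 or x = −21, giving (9, 3) and (−21, 3).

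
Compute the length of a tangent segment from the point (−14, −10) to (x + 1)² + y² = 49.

2√55

Centre (−1, 0), r² = 49. |PO|² = (−13)² + (−10)² = 269.
By the tangent–radius right angle, tangent length = √(|PO|² − r²) = √220 = 2√55.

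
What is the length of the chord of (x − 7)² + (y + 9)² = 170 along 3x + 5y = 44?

2√34

From the line, y = (44 − 3x)/5. Substituting:
34x² − 884x + 4896 = 0  ⟹  x² − 26x + 144 = 0
x = 18 or x = 8, giving (18, −2) and (8, 4).
|(18, −2) − (8, 4)| = √((10)² + (−6)²) = 2√34.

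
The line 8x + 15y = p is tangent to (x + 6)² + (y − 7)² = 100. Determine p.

The line touches the circle iff its distance from (−6, 7) is 10:
|8·(−6) + 15·7 − p| / √289 = 10
|p − (57)| = 10·17, so p = 227 or p = −113.

p = −113 or p = 227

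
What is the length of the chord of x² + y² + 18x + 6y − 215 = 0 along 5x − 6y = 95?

The distance from (−9, −3) to the line is 122/√61, and r² = 305.
Half the chord is √(r² − d²) = √(61), so the full chord is 2√61.

2√61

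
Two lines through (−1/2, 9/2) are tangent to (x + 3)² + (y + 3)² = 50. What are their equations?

A line y − (9/2) = m(x − (−1/2)) is tangent when its distance from (−3, −3) is 5√2:
(−5/2m − (−15/2))² = 50(m² + 1)
7m² + 6m − 1 = 0, so m = −1 or m = 1/7.
With m = −1: x + y = 4. With m = 1/7: x − 7y = −32.

x + y = 4 and x − 7y = −32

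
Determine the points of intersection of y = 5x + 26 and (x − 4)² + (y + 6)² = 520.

(−10, −24) and (−2, 16)

Substitute y = 5x + 26:
26x² + 312x + 520 = 0  ⟹  x² + 12x + 20 = 0
x = −2 or x = −10, giving (−2, 16) and (−10, −24).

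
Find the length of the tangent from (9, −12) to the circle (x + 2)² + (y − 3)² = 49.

3√33

The centre is (−2, 3) and r = 7. The square of the distance from P to the centre is 121 + 225 = 346.
The tangent meets the radius at right angles, so tangent² = |PO|² − r² = 346 − 49 = 297.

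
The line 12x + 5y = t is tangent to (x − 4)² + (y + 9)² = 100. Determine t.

t = −127 or t = 133

For a tangent, require d(centre, line) = r = 10.
|12·4 + 5·(−9) − t| / √169 = 10
|t − (3)| = 10·13, so t = 133 or t = −127.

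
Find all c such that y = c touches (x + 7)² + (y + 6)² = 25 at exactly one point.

The line touches the circle iff its distance from (−7, −6) is 5:
|0·(−7) + 1·(−6) − c| / √1 = 5
|c − (−6)| = 5, so c = −1 or c = −11.

c = −11 or c = −1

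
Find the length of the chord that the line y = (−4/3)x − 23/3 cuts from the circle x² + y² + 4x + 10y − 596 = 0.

Centre (−2, −5), r² = 625. Perpendicular distance d from centre to line = |0| / √25 = 0/√25.
Chord = 2√(r² − d²) = 2·√(625) = 50.

50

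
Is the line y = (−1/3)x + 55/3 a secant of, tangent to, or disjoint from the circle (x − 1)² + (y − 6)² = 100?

Centre (1, 6), r² = 100. Distance² from centre to line = (−36)²/10 = 648/5.
Since d² > r², the line lies outside the circle.

disjoint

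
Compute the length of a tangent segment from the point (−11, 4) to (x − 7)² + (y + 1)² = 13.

4√21

Centre (7, −1), r² = 13. |PO|² = (−18)² + (5)² = 349.
By the tangent–radius right angle, tangent length = √(|PO|² − r²) = √336 = 4√21.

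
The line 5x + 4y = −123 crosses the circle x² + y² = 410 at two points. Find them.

From the line, y = (−123 − 5x)/4. Substituting:
41x² + 1230x + 8569 = 0  ⟹  x² + 30x + 209 = 0
x = −11 or x = −19, giving (−11, −17) and (−19, −7).

(−19, −7) and (−11, −17)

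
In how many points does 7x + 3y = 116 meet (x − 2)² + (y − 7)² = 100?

0

d² = (7·2 + 3·7 − (116))²/58 = 6561/58; r² = 100.
Since d² > r², the line lies outside the circle.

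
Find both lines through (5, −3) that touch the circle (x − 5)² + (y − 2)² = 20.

A line y − (−3) = m(x − (5)) is tangent when its distance from (5, 2) is 2√5:
(0m − (5))² = 20(m² + 1)
4m² − 1 = 0, so m = 1/2 or m = −1/2.
With m = 1/2: x − 2y = 11. With m = −1/2: x + 2y = −1.

x − 2y = 11 and x + 2y = −1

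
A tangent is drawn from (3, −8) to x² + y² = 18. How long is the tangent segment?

√55

Centre (0, 0), r² = 18. |PO|² = (3)² + (−8)² = 73.
By the tangent–radius right angle, tangent length = √(|PO|² − r²) = √55.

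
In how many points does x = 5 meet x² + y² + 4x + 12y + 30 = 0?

0

Substituting the line into the circle gives y² + 12y + 75 = 0.
Discriminant = (12)² − 4·1·(75) = −156 < 0.
No real roots: the line does not meet the circle.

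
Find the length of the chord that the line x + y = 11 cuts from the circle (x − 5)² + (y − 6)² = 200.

From the line, y = −x + 11. Substituting:
2x² − 20x − 150 = 0  ⟹  x² − 10x − 75 = 0
x = 15 or x = −5, giving (15, −4) and (−5, 16).
Chord length = distance between (15, −4) and (−5, 16) = √800 = 20√2.

20√2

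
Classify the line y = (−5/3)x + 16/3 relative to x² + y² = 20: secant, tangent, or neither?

Centre (0, 0), r² = 20. Distance² from centre to line = (−16)²/34 = 128/17.
Since d² < r², the line cuts the circle twice.

secant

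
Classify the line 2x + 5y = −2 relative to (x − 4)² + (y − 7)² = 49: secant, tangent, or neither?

d² = (2·4 + 5·7 − (−2))²/29 = 2025/29; r² = 49.
Since d² > r², the line lies outside the circle.

neither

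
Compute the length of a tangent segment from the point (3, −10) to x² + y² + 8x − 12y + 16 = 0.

Centre (−4, 6), r² = 36. |PO|² = (7)² + (−16)² = 305.
Power of the point: PT² = |PO|² − r² = 269, so PT = √269.

√269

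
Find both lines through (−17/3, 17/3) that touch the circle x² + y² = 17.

A line y − (17/3) = m(x − (−17/3)) is tangent when its distance from (0, 0) is √17:
[m·(17/3) − (−17/3)]² = 17(m² + 1)
4m² + 17m + 4 = 0, so m = −1/4 or m = −4.
Through (−17/3, 17/3) these give x + 4y = 17 and 4x + y = −17.

x + 4y = 17 and 4x + y = −17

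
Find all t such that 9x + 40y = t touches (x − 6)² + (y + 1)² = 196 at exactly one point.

The line touches the circle iff its distance from (6, −1) is 14:
|9·6 + 40·(−1) − t| / √1681 = 14
|t − (14)| = 14·41, so t = 588 or t = −560.

t = −560 or t = 588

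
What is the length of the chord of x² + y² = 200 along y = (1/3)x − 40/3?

Centre (0, 0), r² = 200. Perpendicular distance d from centre to line = |−40| / √10 = 40/√10.
Chord = 2√(r² − d²) = 2·√(40) = 4√10.

4√10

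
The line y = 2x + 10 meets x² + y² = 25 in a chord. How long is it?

Centre (0, 0), r² = 25. Perpendicular distance d from centre to line = |10| / √5 = 10/√5.
Half the chord is √(r² − d²) = √(5), so the full chord is 2√5.

2√5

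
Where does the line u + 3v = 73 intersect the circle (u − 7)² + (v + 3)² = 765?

From the line, v = (73 − u)/3. Substituting:
10u² − 290u + 280 = 0  ⟹  u² − 29u + 28 = 0
u = 28 or u = 1, giving (28, 15) and (1, 24).

(1, 24) and (28, 15)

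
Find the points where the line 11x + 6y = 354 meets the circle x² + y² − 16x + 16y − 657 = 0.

(24, 15) and (36, −7)

Substitute y = (354 − 11x)/6:
157x² − 9420x + 135648 = 0  ⟹  x² − 60x + 864 = 0
x = 36 or x = 24, giving (36, −7) and (24, 15).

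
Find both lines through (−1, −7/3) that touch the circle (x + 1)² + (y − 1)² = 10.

A line y − (−7/3) = m(x − (−1)) is tangent when its distance from (−1, 1) is √10:
[m·(0) − (10/3)]² = 10(m² + 1)
9m² − 1 = 0, so m = −1/3 or m = 1/3.
Through (−1, −7/3) these give x + 3y = −8 and x − 3y = 6.

x + 3y = −8 and x − 3y = 6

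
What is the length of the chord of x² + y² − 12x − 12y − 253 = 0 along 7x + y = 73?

25√2

The distance from (6, 6) to the line is 25/√50, and r² = 325.
Chord = 2√(r² − d²) = 2·√(625/2) = 25√2.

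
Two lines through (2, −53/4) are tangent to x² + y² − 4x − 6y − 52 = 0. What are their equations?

Write the tangent as mx − y + (−53/4 − m·(2)) = 0 and set its distance from the centre to √65:
(0m − (65/4))² = 65(m² + 1)
16m² − 49 = 0, so m = 7/4 or m = −7/4.
With m = 7/4: 7x − 4y = 67. With m = −7/4: 7x + 4y = −39.

7x − 4y = 67 and 7x + 4y = −39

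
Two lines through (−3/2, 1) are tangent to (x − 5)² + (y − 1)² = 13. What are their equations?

Let a tangent through (−3/2, 1) have slope m. Its distance from (5, 1) must equal √13:
(13/2m − (0))² = 13(m² + 1)
9m² − 4 = 0, so m = 2/3 or m = −2/3.
With m = 2/3: 2x − 3y = −6. With m = −2/3: 2x + 3y = 0.

2x − 3y = −6 and 2x + 3y = 0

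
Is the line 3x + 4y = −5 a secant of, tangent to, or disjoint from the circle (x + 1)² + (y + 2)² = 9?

d² = (3·(−1) + 4·(−2) − (−5))²/25 = 36/25; r² = 9.
Since d² < r², the line cuts the circle twice.

secant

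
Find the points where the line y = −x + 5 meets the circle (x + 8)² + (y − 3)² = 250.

(−13, 18) and (7, −2)

Substitute y = −x + 5:
2x² + 12x − 182 = 0  ⟹  x² + 6x − 91 = 0
x = 7 or x = −13, giving (7, −2) and (−13, 18).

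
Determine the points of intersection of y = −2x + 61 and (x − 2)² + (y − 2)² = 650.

From the line, y = −2x + 61. Substituting:
5x² − 240x + 2835 = 0  ⟹  x² − 48x + 567 = 0
x = 27 or x = 21, giving (27, 7) and (21, 19).

(21, 19) and (27, 7)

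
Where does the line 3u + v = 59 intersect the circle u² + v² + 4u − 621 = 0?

(13, 20) and (22, −7)

Substitute v = −3u + 59:
10u² − 350u + 2860 = 0  ⟹  u² − 35u + 286 = 0
u = 22 or u = 13, giving (22, −7) and (13, 20).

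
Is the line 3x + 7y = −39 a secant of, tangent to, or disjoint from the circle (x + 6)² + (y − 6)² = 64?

Substituting the line into the circle gives 58x² + 1074x + 5189 = 0.
Δ = 1153476 − 1203848 = −50372.
No real roots: the line does not meet the circle.

disjoint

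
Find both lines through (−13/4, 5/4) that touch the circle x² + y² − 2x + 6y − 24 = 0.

3x − 5y = −16 and 5x − 3y = −20

Write the tangent as mx − y + (5/4 − m·(−13/4)) = 0 and set its distance from the centre to √34:
(17/4m − (−17/4))² = 34(m² + 1)
15m² − 34m + 15 = 0, so m = 3/5 or m = 5/3.
With m = 3/5: 3x − 5y = −16. With m = 5/3: 5x − 3y = −20.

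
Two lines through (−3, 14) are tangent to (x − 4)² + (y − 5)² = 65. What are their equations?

A line y − (14) = m(x − (−3)) is tangent when its distance from (4, 5) is √65:
[m·(7) − (−9)]² = 65(m² + 1)
8m² − 63m − 8 = 0, so m = −1/8 or m = 8.
Through (−3, 14) these give x + 8y = 109 and 8x − y = −38.

x + 8y = 109 and 8x − y = −38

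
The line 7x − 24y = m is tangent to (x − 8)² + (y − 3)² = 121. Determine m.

m = −291 or m = 259

For a tangent, require d(centre, line) = r = 11.
|7·8 − 24·3 − m| / √625 = 11
|m − (−16)| = 11·25, so m = 259 or m = −291.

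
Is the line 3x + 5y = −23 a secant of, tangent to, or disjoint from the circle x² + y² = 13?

Centre (0, 0), r² = 13. Distance² from centre to line = (23)²/34 = 529/34.
Since d² > r², the line lies outside the circle.

disjoint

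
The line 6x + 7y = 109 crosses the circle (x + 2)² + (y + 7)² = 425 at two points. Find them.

(3, 13) and (17, 1)

Substitute y = (109 − 6x)/7:
85x² − 1700x + 4335 = 0  ⟹  x² − 20x + 51 = 0
x = 17 or x = 3, giving (17, 1) and (3, 13).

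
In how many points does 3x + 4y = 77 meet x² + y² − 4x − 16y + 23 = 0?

Substituting the line into the circle gives 25x² − 334x + 1369 = 0.
Δ = 111556 − 136900 = −25344.
No real roots: the line does not meet the circle.

0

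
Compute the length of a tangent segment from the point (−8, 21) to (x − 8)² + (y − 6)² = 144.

√337

Centre (8, 6), r² = 144. |PO|² = (−16)² + (15)² = 481.
The tangent meets the radius at right angles, so tangent² = |PO|² − r² = 481 − 144 = 337.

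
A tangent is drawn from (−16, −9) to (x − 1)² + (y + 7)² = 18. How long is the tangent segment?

The centre is (1, −7) and r = 3√2. The square of the distance from P to the centre is 289 + 4 = 293.
Power of the point: PT² = |PO|² − r² = 275, so PT = 5√11.

5√11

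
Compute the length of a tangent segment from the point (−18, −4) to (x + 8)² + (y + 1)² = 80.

√29

With centre O = (−8, −1), |OP|² = 109 and r² = 80.
The tangent meets the radius at right angles, so tangent² = |PO|² − r² = 109 − 80 = 29.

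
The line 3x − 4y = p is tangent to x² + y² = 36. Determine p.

p = −30 or p = 30

For a tangent, require d(centre, line) = r = 6.
|3·0 − 4·0 − p| / √25 = 6
|p| = 6·5, so p = 30 or p = −30.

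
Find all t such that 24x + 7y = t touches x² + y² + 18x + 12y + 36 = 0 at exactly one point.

Tangency holds when the distance from the centre (−9, −6) to the line equals the radius 9:
|24·(−9) + 7·(−6) − t| / √625 = 9
|t − (−258)| = 9·25, so t = −33 or t = −483.

t = −483 or t = −33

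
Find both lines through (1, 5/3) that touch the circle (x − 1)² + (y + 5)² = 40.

Write the tangent as mx − y + (5/3 − m·(1)) = 0 and set its distance from the centre to 2√10:
[m·(0) − (−20/3)]² = 40(m² + 1)
9m² − 1 = 0, so m = −1/3 or m = 1/3.
Through (1, 5/3) these give x + 3y = 6 and x − 3y = −4.

x + 3y = 6 and x − 3y = −4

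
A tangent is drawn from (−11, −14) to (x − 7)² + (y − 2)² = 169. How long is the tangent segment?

The centre is (7, 2) and r = 13. The square of the distance from P to the centre is 324 + 256 = 580.
The tangent meets the radius at right angles, so tangent² = |PO|² − r² = 580 − 169 = 411.

√411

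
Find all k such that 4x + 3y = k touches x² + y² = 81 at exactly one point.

k = −45 or k = 45

The line touches the circle iff its distance from (0, 0) is 9:
|4·0 + 3·0 − k| / √25 = 9
|k| = 9·5, so k = 45 or k = −45.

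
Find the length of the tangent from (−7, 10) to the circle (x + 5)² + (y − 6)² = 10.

√10

With centre O = (−5, 6), |OP|² = 20 and r² = 10.
By the tangent–radius right angle, tangent length = √(|PO|² − r²) = √10.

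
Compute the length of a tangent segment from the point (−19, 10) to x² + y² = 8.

√453

The centre is (0, 0) and r = 2√2. The square of the distance from P to the centre is 361 + 100 = 461.
By the tangent–radius right angle, tangent length = √(|PO|² − r²) = √453.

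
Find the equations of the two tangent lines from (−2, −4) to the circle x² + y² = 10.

3x + y = −10 and x − 3y = 10

Write the tangent as mx − y + (−4 − m·(−2)) = 0 and set its distance from the centre to √10:
[m·(2) − (4)]² = 10(m² + 1)
3m² + 8m − 3 = 0, so m = −3 or m = 1/3.
Through (−2, −4) these give 3x + y = −10 and x − 3y = 10.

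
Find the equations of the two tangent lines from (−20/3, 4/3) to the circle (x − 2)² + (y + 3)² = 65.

Let a tangent through (−20/3, 4/3) have slope m. Its distance from (2, −3) must equal √65:
(26/3m − (−13/3))² = 65(m² + 1)
7m² + 52m − 32 = 0, so m = 4/7 or m = −8.
With m = 4/7: 4x − 7y = −36. With m = −8: 8x + y = −52.

4x − 7y = −36 and 8x + y = −52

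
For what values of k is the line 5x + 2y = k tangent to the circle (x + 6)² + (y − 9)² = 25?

k = −12 ± 5√29

The line touches the circle iff its distance from (−6, 9) is 5:
|5·(−6) + 2·9 − k| / √29 = 5
|k − (−12)| = 5√29.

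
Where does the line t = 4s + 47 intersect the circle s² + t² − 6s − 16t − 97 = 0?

From the line, t = 4s + 47. Substituting:
17s² + 306s + 1360 = 0  ⟹  s² + 18s + 80 = 0
s = −8 or s = −10, giving (−8, 15) and (−10, 7).

(−10, 7) and (−8, 15)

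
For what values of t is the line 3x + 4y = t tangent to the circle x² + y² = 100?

t = −50 or t = 50

For a tangent, require d(centre, line) = r = 10.
|3·0 + 4·0 − t| / √25 = 10
|t| = 10·5, so t = 50 or t = −50.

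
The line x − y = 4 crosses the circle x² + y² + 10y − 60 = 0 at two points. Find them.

(−7, −11) and (6, 2)

Express y = x − 4 and substitute into the circle:
2x² + 2x − 84 = 0  ⟹  x² + x − 42 = 0
x = 6 or x = −7, giving (6, 2) and (−7, −11).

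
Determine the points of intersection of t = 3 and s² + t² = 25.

(−4, 3) and (4, 3)

From the line, t = 3. Substituting:
s² − 16 = 0
s = 4 or s = −4, giving (4, 3) and (−4, 3).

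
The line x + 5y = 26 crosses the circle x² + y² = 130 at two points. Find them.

From the line, y = (26 − x)/5. Substituting:
26x² − 52x − 2574 = 0  ⟹  x² − 2x − 99 = 0
x = 11 or x = −9, giving (11, 3) and (−9, 7).

(−9, 7) and (11, 3)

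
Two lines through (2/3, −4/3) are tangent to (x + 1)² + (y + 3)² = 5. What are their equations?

x + 2y = −2 and 2x + y = 0

A line y − (−4/3) = m(x − (2/3)) is tangent when its distance from (−1, −3) is √5:
(−5/3m − (−5/3))² = 5(m² + 1)
2m² + 5m + 2 = 0, so m = −1/2 or m = −2.
With m = −1/2: x + 2y = −2. With m = −2: 2x + y = 0.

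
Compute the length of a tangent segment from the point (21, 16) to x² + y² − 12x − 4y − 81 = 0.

Centre (6, 2), r² = 121. |PO|² = (15)² + (14)² = 421.
The tangent meets the radius at right angles, so tangent² = |PO|² − r² = 421 − 121 = 300.

10√3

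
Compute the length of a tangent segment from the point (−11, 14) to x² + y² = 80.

√237

Centre (0, 0), r² = 80. |PO|² = (−11)² + (14)² = 317.
By the tangent–radius right angle, tangent length = √(|PO|² − r²) = √237.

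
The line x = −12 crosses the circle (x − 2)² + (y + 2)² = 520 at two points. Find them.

(−12, −20) and (−12, 16)

The line gives x = −12. Substituting into the circle:
y² + 4y − 320 = 0
y = 16 or y = −20, giving (−12, 16) and (−12, −20).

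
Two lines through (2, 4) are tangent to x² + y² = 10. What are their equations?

x − 3y = −10 and 3x + y = 10

A line y − (4) = m(x − (2)) is tangent when its distance from (0, 0) is √10:
(−2m − (−4))² = 10(m² + 1)
3m² + 8m − 3 = 0, so m = 1/3 or m = −3.
With m = 1/3: x − 3y = −10. With m = −3: 3x + y = 10.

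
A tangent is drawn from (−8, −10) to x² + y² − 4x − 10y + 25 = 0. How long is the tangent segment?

√321

Centre (2, 5), r² = 4. |PO|² = (−10)² + (−15)² = 325.
The tangent meets the radius at right angles, so tangent² = |PO|² − r² = 325 − 4 = 321.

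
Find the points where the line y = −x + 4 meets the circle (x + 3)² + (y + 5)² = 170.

Express y = −x + 4 and substitute into the circle:
2x² − 12x − 80 = 0  ⟹  x² − 6x − 40 = 0
x = 10 or x = −4, giving (10, −6) and (−4, 8).

(−4, 8) and (10, −6)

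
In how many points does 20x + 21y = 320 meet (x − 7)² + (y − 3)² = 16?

Centre (7, 3), r² = 16. Distance² from centre to line = (−117)²/841 = 13689/841.
Since d² > r², the line lies outside the circle.

0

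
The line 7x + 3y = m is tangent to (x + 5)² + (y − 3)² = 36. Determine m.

For a tangent, require d(centre, line) = r = 6.
|7·(−5) + 3·3 − m| / √58 = 6
|m − (−26)| = 6√58.

m = −26 ± 6√58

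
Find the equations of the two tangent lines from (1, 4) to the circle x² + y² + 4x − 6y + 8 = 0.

x + 2y = 9 and 2x − y = −2

A line y − (4) = m(x − (1)) is tangent when its distance from (−2, 3) is √5:
(−3m − (−1))² = 5(m² + 1)
2m² − 3m − 2 = 0, so m = −1/2 or m = 2.
Through (1, 4) these give x + 2y = 9 and 2x − y = −2.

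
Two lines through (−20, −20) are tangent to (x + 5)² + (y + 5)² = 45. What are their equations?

x − 2y = 20 and 2x − y = −20

Let a tangent through (−20, −20) have slope m. Its distance from (−5, −5) must equal 3√5:
(15m − (15))² = 45(m² + 1)
2m² − 5m + 2 = 0, so m = 1/2 or m = 2.
Through (−20, −20) these give x − 2y = 20 and 2x − y = −20.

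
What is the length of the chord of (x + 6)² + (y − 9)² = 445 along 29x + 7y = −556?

√890

Substitute y = (−556 − 29x)/7:
890x² + 36490x + 363120 = 0  ⟹  x² + 41x + 408 = 0
x = −17 or x = −24, giving (−17, −9) and (−24, 20).
|(−17, −9) − (−24, 20)| = √((7)² + (−29)²) = √890.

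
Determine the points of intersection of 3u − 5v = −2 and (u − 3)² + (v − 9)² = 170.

Express v = (2 + 3u)/5 and substitute into the circle:
34u² − 408u − 2176 = 0  ⟹  u² − 12u − 64 = 0
u = 16 or u = −4, giving (16, 10) and (−4, −2).

(−4, −2) and (16, 10)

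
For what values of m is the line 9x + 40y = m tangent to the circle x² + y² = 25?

m = −205 or m = 205

Tangency holds when the distance from the centre (0, 0) to the line equals the radius 5:
|9·0 + 40·0 − m| / √1681 = 5
|m| = 5·41, so m = 205 or m = −205.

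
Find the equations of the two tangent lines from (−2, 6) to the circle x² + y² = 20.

x + 2y = 10 and 2x − y = −10

Write the tangent as mx − y + (6 − m·(−2)) = 0 and set its distance from the centre to 2√5:
[m·(2) − (−6)]² = 20(m² + 1)
2m² − 3m − 2 = 0, so m = −1/2 or m = 2.
With m = −1/2: x + 2y = 10. With m = 2: 2x − y = −10.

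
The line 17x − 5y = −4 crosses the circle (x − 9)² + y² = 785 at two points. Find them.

Substitute y = (4 + 17x)/5:
314x² − 314x − 17584 = 0  ⟹  x² − x − 56 = 0
x = 8 or x = −7, giving (8, 28) and (−7, −23).

(−7, −23) and (8, 28)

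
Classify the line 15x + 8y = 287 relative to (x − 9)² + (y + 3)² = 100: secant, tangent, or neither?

Substituting the line into the circle gives 289x² − 10482x + 95505 = 0.
Discriminant = (−10482)² − 4·289·(95505) = −531456 < 0.
No real roots: the line does not meet the circle.

neither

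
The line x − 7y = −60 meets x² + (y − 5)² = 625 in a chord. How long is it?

Centre (0, 5), r² = 625. Perpendicular distance d from centre to line = |25| / √50 = 25/√50.
Half the chord is √(r² − d²) = √(1225/2), so the full chord is 35√2.

35√2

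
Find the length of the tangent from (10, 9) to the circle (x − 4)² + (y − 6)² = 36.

With centre O = (4, 6), |OP|² = 45 and r² = 36.
The tangent meets the radius at right angles, so tangent² = |PO|² − r² = 45 − 36 = 9.

3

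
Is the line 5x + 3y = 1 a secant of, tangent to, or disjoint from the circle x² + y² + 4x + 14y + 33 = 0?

Centre (−2, −7), r² = 20. Distance² from centre to line = (−32)²/34 = 512/17.
Since d² > r², the line lies outside the circle.

disjoint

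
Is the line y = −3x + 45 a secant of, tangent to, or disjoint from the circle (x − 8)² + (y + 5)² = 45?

disjoint

d² = (3·8 + 1·(−5) − (45))²/10 = 338/5; r² = 45.
Since d² > r², the line lies outside the circle.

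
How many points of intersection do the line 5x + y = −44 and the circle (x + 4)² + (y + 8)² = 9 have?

Substituting the line into the circle gives 26x² + 368x + 1303 = 0.
Discriminant = (368)² − 4·26·(1303) = −88 < 0.
No real roots: the line does not meet the circle.

0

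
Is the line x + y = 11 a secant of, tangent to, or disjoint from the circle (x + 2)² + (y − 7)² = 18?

Substituting the line into the circle gives 2x² − 4x + 2 = 0.
Δ = 16 − 16 = 0.
A repeated root: the line is tangent.

tangent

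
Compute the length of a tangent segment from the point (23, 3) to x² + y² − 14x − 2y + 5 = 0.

The centre is (7, 1) and r = 3√5. The square of the distance from P to the centre is 256 + 4 = 260.
The tangent meets the radius at right angles, so tangent² = |PO|² − r² = 260 − 45 = 215.

√215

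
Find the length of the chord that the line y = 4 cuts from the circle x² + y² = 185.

26

Centre (0, 0), r² = 185. Perpendicular distance d from centre to line = |−4| / √1 = 4.
Half the chord is √(r² − d²) = √(169), so the full chord is 26.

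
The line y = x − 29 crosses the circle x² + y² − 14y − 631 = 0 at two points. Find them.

Express y = x − 29 and substitute into the circle:
2x² − 72x + 616 = 0  ⟹  x² − 36x + 308 = 0
x = 22 or x = 14, giving (22, −7) and (14, −15).

(14, −15) and (22, −7)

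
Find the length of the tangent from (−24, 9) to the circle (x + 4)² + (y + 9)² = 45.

The centre is (−4, −9) and r = 3√5. The square of the distance from P to the centre is 400 + 324 = 724.
The tangent meets the radius at right angles, so tangent² = |PO|² − r² = 724 − 45 = 679.

√679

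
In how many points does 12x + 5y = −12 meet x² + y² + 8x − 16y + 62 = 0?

Substituting the line into the circle gives 169x² + 1448x + 2654 = 0.
Δ = 2096704 − 1794104 = 302600.
Two real roots: the line is a secant.

2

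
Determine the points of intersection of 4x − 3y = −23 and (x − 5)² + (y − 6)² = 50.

From the line, y = (23 + 4x)/3. Substituting:
25x² − 50x − 200 = 0  ⟹  x² − 2x − 8 = 0
x = 4 or x = −2, giving (4, 13) and (−2, 5).

(−2, 5) and (4, 13)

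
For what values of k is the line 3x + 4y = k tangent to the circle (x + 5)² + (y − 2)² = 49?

The line touches the circle iff its distance from (−5, 2) is 7:
|3·(−5) + 4·2 − k| / √25 = 7
|k − (−7)| = 7·5, so k = 28 or k = −42.

k = −42 or k = 28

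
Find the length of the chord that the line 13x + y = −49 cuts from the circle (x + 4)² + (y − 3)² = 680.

Centre (−4, 3), r² = 680. Perpendicular distance d from centre to line = |0| / √170 = 0/√170.
Half the chord is √(r² − d²) = √(680), so the full chord is 4√170.

4√170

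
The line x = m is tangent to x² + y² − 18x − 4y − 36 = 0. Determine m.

m = −2 or m = 20

For a tangent, require d(centre, line) = r = 11.
|1·9 + 0·2 − m| / √1 = 11
|m − (9)| = 11, so m = 20 or m = −2.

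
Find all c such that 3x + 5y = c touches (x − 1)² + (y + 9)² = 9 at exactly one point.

The line touches the circle iff its distance from (1, −9) is 3:
|3·1 + 5·(−9) − c| / √34 = 3
|c − (−42)| = 3√34.

c = −42 ± 3√34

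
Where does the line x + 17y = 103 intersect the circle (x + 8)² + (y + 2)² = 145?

Substitute y = (103 − x)/17:
290x² + 4350x − 4640 = 0  ⟹  x² + 15x − 16 = 0
x = 1 or x = −16, giving (1, 6) and (−16, 7).

(−16, 7) and (1, 6)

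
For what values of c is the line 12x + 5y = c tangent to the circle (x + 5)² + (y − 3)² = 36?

For a tangent, require d(centre, line) = r = 6.
|12·(−5) + 5·3 − c| / √169 = 6
|c − (−45)| = 6·13, so c = 33 or c = −123.

c = −123 or c = 33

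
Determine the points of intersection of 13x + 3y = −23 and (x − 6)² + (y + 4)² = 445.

(−5, 14) and (4, −25)

Express y = (−23 − 13x)/3 and substitute into the circle:
178x² + 178x − 3560 = 0  ⟹  x² + x − 20 = 0
x = 4 or x = −5, giving (4, −25) and (−5, 14).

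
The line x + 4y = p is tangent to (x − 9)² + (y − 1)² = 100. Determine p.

p = 13 ± 10√17

For a tangent, require d(centre, line) = r = 10.
|1·9 + 4·1 − p| / √17 = 10
|p − (13)| = 10√17.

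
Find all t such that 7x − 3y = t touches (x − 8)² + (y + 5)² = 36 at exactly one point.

t = 71 ± 6√58

Tangency holds when the distance from the centre (8, −5) to the line equals the radius 6:
|7·8 − 3·(−5) − t| / √58 = 6
|t − (71)| = 6√58.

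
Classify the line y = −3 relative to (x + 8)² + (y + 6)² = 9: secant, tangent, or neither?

tangent

d² = (0·(−8) + 1·(−6) − (−3))² = 9; r² = 9.
Since d² = r², the line is tangent.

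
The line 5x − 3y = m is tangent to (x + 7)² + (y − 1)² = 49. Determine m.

Tangency holds when the distance from the centre (−7, 1) to the line equals the radius 7:
|5·(−7) − 3·1 − m| / √34 = 7
|m − (−38)| = 7√34.

m = −38 ± 7√34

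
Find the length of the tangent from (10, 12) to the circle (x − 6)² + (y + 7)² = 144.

√233

Centre (6, −7), r² = 144. |PO|² = (4)² + (19)² = 377.
The tangent meets the radius at right angles, so tangent² = |PO|² − r² = 377 − 144 = 233.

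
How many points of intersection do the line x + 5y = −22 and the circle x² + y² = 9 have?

0

d² = (1·0 + 5·0 − (−22))²/26 = 242/13; r² = 9.
Since d² > r², the line lies outside the circle.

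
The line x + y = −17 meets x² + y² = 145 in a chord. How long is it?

Centre (0, 0), r² = 145. Perpendicular distance d from centre to line = |17| / √2 = 17/√2.
Half the chord is √(r² − d²) = √(1/2), so the full chord is √2.

√2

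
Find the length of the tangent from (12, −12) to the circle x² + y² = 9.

3√31

The centre is (0, 0) and r = 3. The square of the distance from P to the centre is 144 + 144 = 288.
By the tangent–radius right angle, tangent length = √(|PO|² − r²) = √279 = 3√31.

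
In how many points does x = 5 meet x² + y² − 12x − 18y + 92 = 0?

2

Centre (6, 9), r² = 25. Distance² from centre to line = (1)² = 1.
Since d² < r², the line cuts the circle twice.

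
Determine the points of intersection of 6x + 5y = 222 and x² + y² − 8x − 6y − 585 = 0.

From the line, y = (222 − 6x)/5. Substituting:
61x² − 2684x + 27999 = 0  ⟹  x² − 44x + 459 = 0
x = 27 or x = 17, giving (27, 12) and (17, 24).

(17, 24) and (27, 12)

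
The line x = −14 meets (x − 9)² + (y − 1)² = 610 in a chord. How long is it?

Centre (9, 1), r² = 610. Perpendicular distance d from centre to line = |23| / √1 = 23.
Half the chord is √(r² − d²) = √(81), so the full chord is 18.

18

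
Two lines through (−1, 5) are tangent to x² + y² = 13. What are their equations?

2x + 3y = 13 and 3x − 2y = −13

Let a tangent through (−1, 5) have slope m. Its distance from (0, 0) must equal √13:
(1m − (−5))² = 13(m² + 1)
6m² − 5m − 6 = 0, so m = −2/3 or m = 3/2.
With m = −2/3: 2x + 3y = 13. With m = 3/2: 3x − 2y = −13.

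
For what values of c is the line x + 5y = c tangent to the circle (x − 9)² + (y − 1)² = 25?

c = 14 ± 5√26

For a tangent, require d(centre, line) = r = 5.
|1·9 + 5·1 − c| / √26 = 5
|c − (14)| = 5√26.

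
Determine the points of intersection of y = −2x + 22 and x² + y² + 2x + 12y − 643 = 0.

(1, 20) and (21, −20)

Substitute y = −2x + 22:
5x² − 110x + 105 = 0  ⟹  x² − 22x + 21 = 0
x = 21 or x = 1, giving (21, −20) and (1, 20).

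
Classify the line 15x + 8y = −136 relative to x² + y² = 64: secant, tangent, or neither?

Substituting the line into the circle gives 289x² + 4080x + 14400 = 0.
Discriminant = (4080)² − 4·289·(14400) = 0.
A repeated root: the line is tangent.

tangent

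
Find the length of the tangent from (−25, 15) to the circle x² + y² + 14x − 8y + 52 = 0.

12√3

The centre is (−7, 4) and r = √13. The square of the distance from P to the centre is 324 + 121 = 445.
Power of the point: PT² = |PO|² − r² = 432, so PT = 12√3.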